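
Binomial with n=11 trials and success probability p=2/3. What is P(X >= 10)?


P(X>=10) = P(X=10) + P(X=11)
= 11264/177147 + 2048/177147
= 13312/177147

13312/177147


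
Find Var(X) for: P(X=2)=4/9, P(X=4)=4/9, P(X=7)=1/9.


E[X] = 31/9, E[X^2] = 43/3
Var(X) = E[X^2] - (E[X])^2 = 43/3 - (31/9)^2 = 200/81

200/81


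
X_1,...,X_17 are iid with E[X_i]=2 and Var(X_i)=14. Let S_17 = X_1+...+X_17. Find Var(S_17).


By independence, Var(S_n) = n*Var(X_1) = 17*14 = 238

238


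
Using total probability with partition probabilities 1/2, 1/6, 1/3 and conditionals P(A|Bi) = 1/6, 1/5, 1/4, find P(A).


P(A) = P(A|B1)P(B1) + P(A|B2)P(B2) + P(A|B3)P(B3)
= 1/6*1/2 + 1/5*1/6 + 1/4*1/3
= 1/12 + 1/30 + 1/12 = 1/5

1/5


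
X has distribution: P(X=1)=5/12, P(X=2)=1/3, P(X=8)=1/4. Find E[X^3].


E[X^3] = sum(g(x)*P(x))
= 1*5/12 + 8*1/3 + 512*1/4
= 1573/12

1573/12


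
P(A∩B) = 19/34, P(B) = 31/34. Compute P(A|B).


P(A|B) = P(A∩B)/P(B) = (19/34)/(31/34) = 19/31

19/31


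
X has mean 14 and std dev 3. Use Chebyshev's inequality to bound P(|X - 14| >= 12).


k = 12/3 = 4
Chebyshev: P(|X-mu| >= k*sigma) <= 1/k^2 = 1/4^2 = 1/16

1/16


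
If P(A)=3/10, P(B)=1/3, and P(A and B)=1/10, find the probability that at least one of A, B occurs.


P(A∪B) = P(A) + P(B) - P(A∩B)
= 3/10 + 1/3 - 1/10 = 8/15

8/15


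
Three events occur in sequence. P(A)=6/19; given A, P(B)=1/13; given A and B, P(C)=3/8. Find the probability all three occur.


P(A∩B∩C) = P(A) * P(B|A) * P(C|A∩B)
= 6/19 * 1/13 * 3/8
= 6/247 * 3/8 = 9/988

9/988


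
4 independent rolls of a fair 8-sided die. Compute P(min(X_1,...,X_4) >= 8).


P(min >= 8) = P(all X_i >= 8) = (P(X_1 >= 8))^4
= (1/8)^4 = 1/4096

1/4096


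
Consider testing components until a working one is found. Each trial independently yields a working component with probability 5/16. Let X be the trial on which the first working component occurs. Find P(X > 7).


P(X > 7) = P(first 7 trials all fail) = (1-p)^7 = (11/16)^7 = 19487171/268435456

19487171/268435456


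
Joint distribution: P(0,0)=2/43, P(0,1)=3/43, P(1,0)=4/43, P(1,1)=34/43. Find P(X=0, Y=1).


Read from table: P(X=0, Y=1) = 3/43

3/43


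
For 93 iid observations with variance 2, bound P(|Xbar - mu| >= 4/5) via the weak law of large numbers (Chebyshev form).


Var(Xbar) = Var(X)/n = 2/93
Chebyshev: P(|Xbar-mu| >= 4/5) <= Var(Xbar)/(4/5)^2 = (2/93)/(16/25) = 25/744

25/744


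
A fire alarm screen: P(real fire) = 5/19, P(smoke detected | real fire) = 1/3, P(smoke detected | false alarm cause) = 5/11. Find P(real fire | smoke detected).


P(A) = P(A|B)P(B) + P(A|B')P(B') = 1/3*5/19 + 5/11*14/19 = 265/627
P(B|A) = P(A|B)P(B)/P(A) = (5/57)/(265/627) = 11/53

11/53


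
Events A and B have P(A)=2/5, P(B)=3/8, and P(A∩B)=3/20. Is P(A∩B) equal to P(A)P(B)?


P(A)*P(B) = 2/5*3/8 = 3/20
P(A∩B) = 3/20, which equals P(A)P(B), so independent

Yes, A and B are independent


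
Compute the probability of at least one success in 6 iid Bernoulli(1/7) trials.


P(at least one) = 1 - P(none)
P(none) = (1 - 1/7)^6 = (6/7)^6 = 46656/117649
P(at least one) = 1 - 46656/117649 = 70993/117649

70993/117649


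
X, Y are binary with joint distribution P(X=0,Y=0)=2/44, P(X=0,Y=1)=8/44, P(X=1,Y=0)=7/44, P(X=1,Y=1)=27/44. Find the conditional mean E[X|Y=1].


P(Y=1) = 35/44
E[X|Y=1] = (0*8 + 1*27)/35 = 27/35

27/35


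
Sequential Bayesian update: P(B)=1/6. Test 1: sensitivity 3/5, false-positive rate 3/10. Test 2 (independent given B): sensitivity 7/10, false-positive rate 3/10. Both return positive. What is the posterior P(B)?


After test 1: P(+) = 3/5*1/6 + 3/10*5/6 = 7/20
P(B|+) = (1/10)/(7/20) = 2/7
After test 2 (use post1 as new prior): P(+) = 7/10*2/7 + 3/10*5/7 = 29/70
P(B|+,+) = (1/5)/(29/70) = 14/29

14/29


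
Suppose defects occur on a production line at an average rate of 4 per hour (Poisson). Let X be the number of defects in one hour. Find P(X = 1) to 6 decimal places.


P(X=1) = e^(-4) * 4^1 / 1!
≈ 0.01831563889 * 4 / 1
≈ 0.073263

0.073263


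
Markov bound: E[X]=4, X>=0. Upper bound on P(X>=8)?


Markov: P(X >= a) <= E[X]/a
P(X >= 8) <= 4/8 = 1/2

1/2


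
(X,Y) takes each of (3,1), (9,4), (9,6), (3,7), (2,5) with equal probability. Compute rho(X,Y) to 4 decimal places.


Cov(X,Y) = 0.8800, Var(X) = 9.7600, Var(Y) = 4.2400
rho = Cov/(sqrt(VarX)*sqrt(VarY)) = 0.1368

0.1368


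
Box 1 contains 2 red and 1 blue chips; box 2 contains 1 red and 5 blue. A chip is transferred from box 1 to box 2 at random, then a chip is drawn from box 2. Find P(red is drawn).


P(transfer red) = 2/3; P(transfer blue) = 1/3
If red transferred: Urn II has 2 red of 7, so P(red|red moved) = 2/7
If blue transferred: Urn II has 1 red of 7, so P(red|blue moved) = 1/7
By total probability: P(red) = 2/3*2/7 + 1/3*1/7 = 5/21

5/21


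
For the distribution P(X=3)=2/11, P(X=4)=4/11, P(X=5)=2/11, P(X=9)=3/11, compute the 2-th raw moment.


E[X^2] = sum(x^2 * P(x))
= 9*2/11 + 16*4/11 + 25*2/11 + 81*3/11
= 375/11

375/11


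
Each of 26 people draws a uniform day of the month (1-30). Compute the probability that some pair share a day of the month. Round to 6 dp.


P(all different) = prod((30-i)/30 for i=0..25) = 0.000000
P(at least one match) = 1 - 0.000000 = 1.000000

1.000000


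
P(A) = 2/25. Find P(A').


P(A') = 1 - P(A) = 1 - 2/25 = 23/25

23/25


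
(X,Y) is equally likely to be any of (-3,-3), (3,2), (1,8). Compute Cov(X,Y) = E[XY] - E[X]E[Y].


E[X]=1/3, E[Y]=7/3, E[XY]=23/3
Cov(X,Y) = E[XY] - E[X]E[Y] = 23/3 - 1/3*7/3 = 62/9

62/9


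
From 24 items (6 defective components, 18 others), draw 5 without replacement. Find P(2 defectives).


P(X=2) = C(6,2)*C(18,3) / C(24,5)
= 15*816 / 42504
= 12240/42504 = 510/1771

510/1771


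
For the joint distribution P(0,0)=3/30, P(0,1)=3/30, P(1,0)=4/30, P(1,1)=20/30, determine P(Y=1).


P(Y=1) = P(0,1)+P(1,1) = 3/30 + 20/30 = 23/30

23/30


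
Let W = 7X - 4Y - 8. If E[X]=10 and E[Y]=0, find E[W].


E[7X - 4Y - 8] = 7*E[X] - 4*E[Y] - 8
= (7)*(10) + (-4)*(0) + (-8)
= 70 + 0 - 8 = 62

62


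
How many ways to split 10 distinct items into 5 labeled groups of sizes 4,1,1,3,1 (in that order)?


10! = 3628800
Denominator: 4!=24 * 1!=1 * 1!=1 * 3!=6 * 1!=1
Coefficient = 3628800 / 144 = 25200

25200


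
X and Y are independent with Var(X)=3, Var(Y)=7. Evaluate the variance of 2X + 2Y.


Independence => Cov(X,Y)=0
Var(2X + 2Y) = 2^2*Var(X) + 2^2*Var(Y)
= 4*3 + 4*7 = 40

40


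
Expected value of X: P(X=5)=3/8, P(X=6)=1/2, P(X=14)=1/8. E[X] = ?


E[X] = sum(x * P(x))
= 5*3/8 + 6*1/2 + 14*1/8
= 53/8

53/8


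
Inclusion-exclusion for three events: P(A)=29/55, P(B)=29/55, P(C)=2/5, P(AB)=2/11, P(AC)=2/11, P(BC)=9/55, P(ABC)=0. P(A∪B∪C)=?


P(A∪B∪C) = P(A)+P(B)+P(C) - P(AB)-P(AC)-P(BC) + P(ABC)
= 29/55+29/55+2/5 - 2/11-2/11-9/55 + 0
= 51/55

51/55


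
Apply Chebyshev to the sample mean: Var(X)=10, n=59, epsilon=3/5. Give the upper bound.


Var(Xbar) = Var(X)/n = 10/59
Chebyshev: P(|Xbar-mu| >= 3/5) <= Var(Xbar)/(3/5)^2 = (10/59)/(9/25) = 250/531

250/531


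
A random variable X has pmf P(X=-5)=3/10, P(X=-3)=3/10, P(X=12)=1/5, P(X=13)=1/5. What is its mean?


E[X] = sum(x * P(x))
= -5*3/10 - 3*3/10 + 12*1/5 + 13*1/5
= 13/5

13/5


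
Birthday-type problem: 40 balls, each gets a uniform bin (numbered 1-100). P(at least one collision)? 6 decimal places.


P(all different) = prod((100-i)/100 for i=0..39) = 0.000112
P(at least one match) = 1 - 0.000112 = 0.999888

0.999888


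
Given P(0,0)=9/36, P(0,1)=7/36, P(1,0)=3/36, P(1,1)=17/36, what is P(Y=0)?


P(Y=0) = P(0,0)+P(1,0) = 9/36 + 3/36 = 12/36 = 1/3

1/3


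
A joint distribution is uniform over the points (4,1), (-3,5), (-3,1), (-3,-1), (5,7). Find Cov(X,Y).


E[X]=0, E[Y]=13/5, E[XY]=24/5
Cov(X,Y) = E[XY] - E[X]E[Y] = 24/5 - 0*13/5 = 24/5

24/5


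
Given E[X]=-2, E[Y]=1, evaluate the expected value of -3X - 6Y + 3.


E[-3X - 6Y + 3] = -3*E[X] - 6*E[Y] + 3
= (-3)*(-2) + (-6)*(1) + (3)
= 6 - 6 + 3 = 3

3


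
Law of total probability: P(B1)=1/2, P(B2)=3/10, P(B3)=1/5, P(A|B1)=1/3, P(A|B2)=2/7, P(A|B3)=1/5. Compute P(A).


P(A) = P(A|B1)P(B1) + P(A|B2)P(B2) + P(A|B3)P(B3)
= 1/3*1/2 + 2/7*3/10 + 1/5*1/5
= 1/6 + 3/35 + 1/25 = 307/1050

307/1050


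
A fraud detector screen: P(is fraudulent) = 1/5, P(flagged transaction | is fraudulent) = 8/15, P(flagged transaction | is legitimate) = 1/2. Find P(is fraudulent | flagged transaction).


P(A) = P(A|B)P(B) + P(A|B')P(B') = 8/15*1/5 + 1/2*4/5 = 38/75
P(B|A) = P(A|B)P(B)/P(A) = (8/75)/(38/75) = 4/19

4/19


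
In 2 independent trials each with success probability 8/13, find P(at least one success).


P(at least one) = 1 - P(none)
P(none) = (1 - 8/13)^2 = (5/13)^2 = 25/169
P(at least one) = 1 - 25/169 = 144/169

144/169


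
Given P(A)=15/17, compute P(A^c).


P(A') = 1 - P(A) = 1 - 15/17 = 2/17

2/17


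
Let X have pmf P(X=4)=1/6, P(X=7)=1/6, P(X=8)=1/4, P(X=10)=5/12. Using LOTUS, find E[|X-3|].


E[|X-3|] = sum(g(x)*P(x))
= 1*1/6 + 4*1/6 + 5*1/4 + 7*5/12
= 5

5


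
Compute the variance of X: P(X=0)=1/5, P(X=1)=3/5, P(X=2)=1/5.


E[X] = 1, E[X^2] = 7/5
Var(X) = E[X^2] - (E[X])^2 = 7/5 - (1)^2 = 2/5

2/5


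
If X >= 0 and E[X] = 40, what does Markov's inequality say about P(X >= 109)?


Markov: P(X >= a) <= E[X]/a
P(X >= 109) <= 40/109

40/109


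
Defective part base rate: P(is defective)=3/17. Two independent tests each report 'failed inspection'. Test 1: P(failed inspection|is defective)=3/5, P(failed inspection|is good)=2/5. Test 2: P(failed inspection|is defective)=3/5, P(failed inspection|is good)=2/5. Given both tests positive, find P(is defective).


After test 1: P(+) = 3/5*3/17 + 2/5*14/17 = 37/85
P(B|+) = (9/85)/(37/85) = 9/37
After test 2 (use post1 as new prior): P(+) = 3/5*9/37 + 2/5*28/37 = 83/185
P(B|+,+) = (27/185)/(83/185) = 27/83

27/83


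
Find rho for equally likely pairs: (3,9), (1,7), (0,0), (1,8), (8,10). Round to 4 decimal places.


Cov(X,Y) = 6.7200, Var(X) = 8.2400, Var(Y) = 12.5600
rho = Cov/(sqrt(VarX)*sqrt(VarY)) = 0.6606

0.6606


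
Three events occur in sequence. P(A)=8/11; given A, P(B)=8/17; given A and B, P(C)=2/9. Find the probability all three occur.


P(A∩B∩C) = P(A) * P(B|A) * P(C|A∩B)
= 8/11 * 8/17 * 2/9
= 64/187 * 2/9 = 128/1683

128/1683


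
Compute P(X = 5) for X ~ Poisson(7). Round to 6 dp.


P(X=5) = e^(-7) * 7^5 / 5!
≈ 0.0009118819656 * 16807 / 120
≈ 0.127717

0.127717


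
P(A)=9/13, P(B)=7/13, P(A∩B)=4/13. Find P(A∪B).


P(A∪B) = P(A) + P(B) - P(A∩B)
= 9/13 + 7/13 - 4/13 = 12/13

12/13


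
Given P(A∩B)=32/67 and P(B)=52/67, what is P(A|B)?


P(A|B) = P(A∩B)/P(B) = (32/67)/(52/67) = 32/52 = 8/13

8/13


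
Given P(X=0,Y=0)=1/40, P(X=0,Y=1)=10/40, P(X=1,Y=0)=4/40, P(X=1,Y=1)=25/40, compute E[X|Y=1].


P(Y=1) = 35/40
E[X|Y=1] = (0*10 + 1*25)/35 = 25/35 = 5/7

5/7


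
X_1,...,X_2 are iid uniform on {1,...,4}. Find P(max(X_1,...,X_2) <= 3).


P(max <= 3) = P(all X_i <= 3) = (P(X_1 <= 3))^2
= (3/4)^2 = 9/16

9/16


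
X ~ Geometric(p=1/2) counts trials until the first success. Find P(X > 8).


P(X > 8) = P(first 8 trials all fail) = (1-p)^8 = (1/2)^8 = 1/256

1/256


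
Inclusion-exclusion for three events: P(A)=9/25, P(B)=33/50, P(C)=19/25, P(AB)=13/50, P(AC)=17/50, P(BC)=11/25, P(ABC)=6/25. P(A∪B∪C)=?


P(A∪B∪C) = P(A)+P(B)+P(C) - P(AB)-P(AC)-P(BC) + P(ABC)
= 9/25+33/50+19/25 - 13/50-17/50-11/25 + 6/25
= 49/50

49/50


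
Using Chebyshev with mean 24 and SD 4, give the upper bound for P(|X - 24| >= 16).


k = 16/4 = 4
Chebyshev: P(|X-mu| >= k*sigma) <= 1/k^2 = 1/4^2 = 1/16

1/16


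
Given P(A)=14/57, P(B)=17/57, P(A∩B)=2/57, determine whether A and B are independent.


P(A)*P(B) = 14/57*17/57 = 238/3249
P(A∩B) = 2/57 != 238/3249, so not independent

No, A and B are not independent


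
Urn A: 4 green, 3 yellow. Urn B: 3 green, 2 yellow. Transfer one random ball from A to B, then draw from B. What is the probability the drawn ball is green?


P(transfer green) = 4/7; P(transfer yellow) = 3/7
If green transferred: Urn II has 4 green of 6, so P(green|green moved) = 2/3
If yellow transferred: Urn II has 3 green of 6, so P(green|yellow moved) = 1/2
By total probability: P(green) = 4/7*2/3 + 3/7*1/2 = 25/42

25/42


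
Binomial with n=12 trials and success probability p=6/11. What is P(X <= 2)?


P(X<=2) = P(X=0) + P(X=1) + P(X=2)
= 244140625/3138428376721 + 3515625000/3138428376721 + 2109375000/285311670611
= 2451171875/285311670611

2451171875/285311670611


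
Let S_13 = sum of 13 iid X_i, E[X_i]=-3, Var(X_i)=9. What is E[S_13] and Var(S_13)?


E[S_n] = n*mu = 13*-3 = -39
Var(S_n) = n*sigma^2 = 13*9 = 117

E[S_13]=-39, Var(S_13)=117


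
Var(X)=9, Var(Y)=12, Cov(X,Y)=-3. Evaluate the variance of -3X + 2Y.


Var(-3X + 2Y) = (-3)^2*Var(X) + 2^2*Var(Y) + 2*(-3)*2*Cov(X,Y)
= 9*9 + 4*12 - 12*(-3)
= 81 + 48 + 36 = 165

165


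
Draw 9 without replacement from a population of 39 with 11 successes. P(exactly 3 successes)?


P(X=3) = C(11,3)*C(28,6) / C(39,9)
= 165*376740 / 211915132
= 62162100/211915132 = 108675/370481

108675/370481


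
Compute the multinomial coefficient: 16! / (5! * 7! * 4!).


16! = 20922789888000
Denominator: 5!=120 * 7!=5040 * 4!=24
Coefficient = 20922789888000 / 14515200 = 1441440

1441440


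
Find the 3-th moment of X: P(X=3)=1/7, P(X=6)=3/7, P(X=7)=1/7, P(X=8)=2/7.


E[X^3] = sum(x^3 * P(x))
= 27*1/7 + 216*3/7 + 343*1/7 + 512*2/7
= 2042/7

2042/7


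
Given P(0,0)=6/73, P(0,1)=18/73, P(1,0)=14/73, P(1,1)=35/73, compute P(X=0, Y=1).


Read from table: P(X=0, Y=1) = 18/73

18/73


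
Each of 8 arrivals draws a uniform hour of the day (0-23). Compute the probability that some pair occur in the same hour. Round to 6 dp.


P(all different) = prod((24-i)/24 for i=0..7) = 0.269399
P(at least one match) = 1 - 0.269399 = 0.730601

0.730601


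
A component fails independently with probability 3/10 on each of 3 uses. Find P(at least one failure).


P(at least one) = 1 - P(none)
P(none) = (1 - 3/10)^3 = (7/10)^3 = 343/1000
P(at least one) = 1 - 343/1000 = 657/1000

657/1000


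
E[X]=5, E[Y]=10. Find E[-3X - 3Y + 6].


E[-3X - 3Y + 6] = -3*E[X] - 3*E[Y] + 6
= (-3)*(5) + (-3)*(10) + (6)
= -15 - 30 + 6 = -39

-39


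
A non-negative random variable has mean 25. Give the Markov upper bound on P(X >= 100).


Markov: P(X >= a) <= E[X]/a
P(X >= 100) <= 25/100 = 1/4

1/4


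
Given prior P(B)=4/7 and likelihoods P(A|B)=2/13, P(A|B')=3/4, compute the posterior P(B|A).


P(A) = P(A|B)P(B) + P(A|B')P(B') = 2/13*4/7 + 3/4*3/7 = 149/364
P(B|A) = P(A|B)P(B)/P(A) = (8/91)/(149/364) = 32/149

32/149


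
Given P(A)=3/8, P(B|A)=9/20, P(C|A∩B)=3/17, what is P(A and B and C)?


P(A∩B∩C) = P(A) * P(B|A) * P(C|A∩B)
= 3/8 * 9/20 * 3/17
= 27/160 * 3/17 = 81/2720

81/2720


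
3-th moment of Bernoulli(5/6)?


For Bernoulli: X in {0,1}
E[X^3] = 0^3*(1-5/6) + 1^3*5/6 = 5/6

5/6


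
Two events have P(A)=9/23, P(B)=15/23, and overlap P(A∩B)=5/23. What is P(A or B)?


P(A∪B) = P(A) + P(B) - P(A∩B)
= 9/23 + 15/23 - 5/23 = 19/23

19/23


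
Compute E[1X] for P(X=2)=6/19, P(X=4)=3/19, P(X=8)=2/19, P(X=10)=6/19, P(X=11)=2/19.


E[1X] = sum(g(x)*P(x))
= 2*6/19 + 4*3/19 + 8*2/19 + 10*6/19 + 11*2/19
= 122/19

122/19


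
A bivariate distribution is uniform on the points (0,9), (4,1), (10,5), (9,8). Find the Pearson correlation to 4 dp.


Cov(X,Y) = -1.5625, Var(X) = 16.1875, Var(Y) = 9.6875
rho = Cov/(sqrt(VarX)*sqrt(VarY)) = -0.1248

-0.1248


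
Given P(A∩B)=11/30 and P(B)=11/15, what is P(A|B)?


P(A|B) = P(A∩B)/P(B) = (11/30)/(22/30) = 11/22 = 1/2

1/2


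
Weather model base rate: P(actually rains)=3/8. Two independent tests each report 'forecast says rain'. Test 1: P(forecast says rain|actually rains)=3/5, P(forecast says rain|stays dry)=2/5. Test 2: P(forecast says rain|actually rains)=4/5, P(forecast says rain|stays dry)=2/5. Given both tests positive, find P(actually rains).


After test 1: P(+) = 3/5*3/8 + 2/5*5/8 = 19/40
P(B|+) = (9/40)/(19/40) = 9/19
After test 2 (use post1 as new prior): P(+) = 4/5*9/19 + 2/5*10/19 = 56/95
P(B|+,+) = (36/95)/(56/95) = 9/14

9/14


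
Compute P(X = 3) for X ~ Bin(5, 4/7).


P(X=3) = C(5,3) * p^3 * (1-p)^2
= 10 * 64/343 * 9/49
= 5760/16807

5760/16807


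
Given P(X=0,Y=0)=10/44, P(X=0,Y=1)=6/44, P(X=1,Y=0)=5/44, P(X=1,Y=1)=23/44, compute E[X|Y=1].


P(Y=1) = 29/44
E[X|Y=1] = (0*6 + 1*23)/29 = 23/29

23/29


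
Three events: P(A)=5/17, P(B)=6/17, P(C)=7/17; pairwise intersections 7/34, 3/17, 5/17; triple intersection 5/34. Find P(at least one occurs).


P(A∪B∪C) = P(A)+P(B)+P(C) - P(AB)-P(AC)-P(BC) + P(ABC)
= 5/17+6/17+7/17 - 7/34-3/17-5/17 + 5/34
= 9/17

9/17


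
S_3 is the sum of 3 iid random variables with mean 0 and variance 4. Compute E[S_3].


E[S_n] = n*E[X_1] = 3*0 = 0

0


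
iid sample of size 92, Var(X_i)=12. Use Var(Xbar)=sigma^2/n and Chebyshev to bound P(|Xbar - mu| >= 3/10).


Var(Xbar) = Var(X)/n = 12/92
Chebyshev: P(|Xbar-mu| >= 3/10) <= Var(Xbar)/(3/10)^2 = (3/23)/(9/100) = 100/69
Bound exceeds 1, so trivial bound: 1

1


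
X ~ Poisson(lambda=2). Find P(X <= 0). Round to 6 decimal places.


P(X<=0) = e^(-2)*2^0/0!
≈ 0.1353352832
≈ 0.135335

0.135335


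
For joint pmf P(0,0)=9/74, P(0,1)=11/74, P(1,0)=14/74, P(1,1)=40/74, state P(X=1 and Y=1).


Read from table: P(X=1, Y=1) = 40/74 = 20/37

20/37


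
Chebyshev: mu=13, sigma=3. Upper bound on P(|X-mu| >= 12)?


k = 12/3 = 4
Chebyshev: P(|X-mu| >= k*sigma) <= 1/k^2 = 1/4^2 = 1/16

1/16


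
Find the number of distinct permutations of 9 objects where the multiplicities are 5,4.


9! = 362880
Denominator: 5!=120 * 4!=24
Coefficient = 362880 / 2880 = 126

126


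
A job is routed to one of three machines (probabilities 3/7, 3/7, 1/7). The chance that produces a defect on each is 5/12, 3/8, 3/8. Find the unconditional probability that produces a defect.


P(A) = P(A|B1)P(B1) + P(A|B2)P(B2) + P(A|B3)P(B3)
= 5/12*3/7 + 3/8*3/7 + 3/8*1/7
= 5/28 + 9/56 + 3/56 = 11/28

11/28


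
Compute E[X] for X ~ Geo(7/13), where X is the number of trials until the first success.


For geometric (trials until first success), E[X] = 1/p = 1/(7/13) = 13/7

13/7


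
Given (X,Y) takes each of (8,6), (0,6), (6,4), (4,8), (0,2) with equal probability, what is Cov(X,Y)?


E[X]=18/5, E[Y]=26/5, E[XY]=104/5
Cov(X,Y) = E[XY] - E[X]E[Y] = 104/5 - 18/5*26/5 = 52/25

52/25


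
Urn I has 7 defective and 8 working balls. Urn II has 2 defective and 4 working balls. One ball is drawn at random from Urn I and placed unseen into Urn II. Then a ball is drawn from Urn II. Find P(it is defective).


P(transfer defective) = 7/15; P(transfer working) = 8/15
If defective transferred: Urn II has 3 defective of 7, so P(defective|defective moved) = 3/7
If working transferred: Urn II has 2 defective of 7, so P(defective|working moved) = 2/7
By total probability: P(defective) = 7/15*3/7 + 8/15*2/7 = 37/105

37/105


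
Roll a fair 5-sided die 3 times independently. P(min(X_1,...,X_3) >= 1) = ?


P(min >= 1) = P(all X_i >= 1) = (P(X_1 >= 1))^3
= (5/5)^3 = 1^3 = 1

1


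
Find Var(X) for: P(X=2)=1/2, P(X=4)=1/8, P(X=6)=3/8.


E[X] = 15/4, E[X^2] = 35/2
Var(X) = E[X^2] - (E[X])^2 = 35/2 - (15/4)^2 = 55/16

55/16


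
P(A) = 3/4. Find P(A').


P(A') = 1 - P(A) = 1 - 3/4 = 1/4

1/4


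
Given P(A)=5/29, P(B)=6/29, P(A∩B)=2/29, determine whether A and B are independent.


P(A)*P(B) = 5/29*6/29 = 30/841
P(A∩B) = 2/29 != 30/841, so not independent

No, A and B are not independent


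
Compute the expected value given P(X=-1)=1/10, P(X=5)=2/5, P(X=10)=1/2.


E[X] = sum(x * P(x))
= -1*1/10 + 5*2/5 + 10*1/2
= 69/10

69/10


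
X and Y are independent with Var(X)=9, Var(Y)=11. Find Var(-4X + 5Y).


Independence => Cov(X,Y)=0
Var(-4X + 5Y) = (-4)^2*Var(X) + 5^2*Var(Y)
= 16*9 + 25*11 = 419

419


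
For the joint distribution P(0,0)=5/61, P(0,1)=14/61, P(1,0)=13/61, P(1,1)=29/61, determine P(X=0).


P(X=0) = P(0,0)+P(0,1) = 5/61 + 14/61 = 19/61

19/61


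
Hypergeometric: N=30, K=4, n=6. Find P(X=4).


P(X=4) = C(4,4)*C(26,2) / C(30,6)
= 1*325 / 593775
= 325/593775 = 1/1827

1/1827


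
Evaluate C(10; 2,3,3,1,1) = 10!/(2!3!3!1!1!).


10! = 3628800
Denominator: 2!=2 * 3!=6 * 3!=6 * 1!=1 * 1!=1
Coefficient = 3628800 / 72 = 50400

50400


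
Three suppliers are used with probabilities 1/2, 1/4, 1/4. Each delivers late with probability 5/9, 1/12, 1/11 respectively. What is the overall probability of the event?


P(A) = P(A|B1)P(B1) + P(A|B2)P(B2) + P(A|B3)P(B3)
= 5/9*1/2 + 1/12*1/4 + 1/11*1/4
= 5/18 + 1/48 + 1/44 = 509/1584

509/1584


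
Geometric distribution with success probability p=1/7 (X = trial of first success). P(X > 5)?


P(X > 5) = P(first 5 trials all fail) = (1-p)^5 = (6/7)^5 = 7776/16807

7776/16807


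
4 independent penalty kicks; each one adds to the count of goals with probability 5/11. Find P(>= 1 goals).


P(at least one) = 1 - P(none)
P(none) = (1 - 5/11)^4 = (6/11)^4 = 1296/14641
P(at least one) = 1 - 1296/14641 = 13345/14641

13345/14641


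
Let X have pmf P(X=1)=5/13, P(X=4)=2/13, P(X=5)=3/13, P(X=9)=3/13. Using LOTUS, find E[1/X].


E[1/X] = sum(g(x)*P(x))
= 1*5/13 + 1/4*2/13 + 1/5*3/13 + 1/9*3/13
= 193/390

193/390


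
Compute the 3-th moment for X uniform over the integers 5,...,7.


E[X^3] = (1/3) * sum(x^3 for x=5..7)
= 684/3 = 228

228


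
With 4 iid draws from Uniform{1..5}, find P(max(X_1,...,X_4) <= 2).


P(max <= 2) = P(all X_i <= 2) = (P(X_1 <= 2))^4
= (2/5)^4 = 16/625

16/625


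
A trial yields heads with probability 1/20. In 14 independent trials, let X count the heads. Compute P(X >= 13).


P(X>=13) = P(X=13) + P(X=14)
= 133/819200000000000000 + 1/1638400000000000000
= 267/1638400000000000000

267/1638400000000000000


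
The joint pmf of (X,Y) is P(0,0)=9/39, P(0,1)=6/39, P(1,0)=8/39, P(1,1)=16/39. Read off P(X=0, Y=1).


Read from table: P(X=0, Y=1) = 6/39 = 2/13

2/13


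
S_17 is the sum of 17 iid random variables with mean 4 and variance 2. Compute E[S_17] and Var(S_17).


E[S_n] = n*mu = 17*4 = 68
Var(S_n) = n*sigma^2 = 17*2 = 34

E[S_17]=68, Var(S_17)=34


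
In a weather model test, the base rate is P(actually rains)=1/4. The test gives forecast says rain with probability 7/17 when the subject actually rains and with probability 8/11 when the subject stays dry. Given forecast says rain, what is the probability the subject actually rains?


P(A) = P(A|B)P(B) + P(A|B')P(B') = 7/17*1/4 + 8/11*3/4 = 485/748
P(B|A) = P(A|B)P(B)/P(A) = (7/68)/(485/748) = 77/485

77/485


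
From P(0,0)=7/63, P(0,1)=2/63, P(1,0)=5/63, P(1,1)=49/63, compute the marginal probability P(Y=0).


P(Y=0) = P(0,0)+P(1,0) = 7/63 + 5/63 = 12/63 = 4/21

4/21


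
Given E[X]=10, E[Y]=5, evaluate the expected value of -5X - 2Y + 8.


E[-5X - 2Y + 8] = -5*E[X] - 2*E[Y] + 8
= (-5)*(10) + (-2)*(5) + (8)
= -50 - 10 + 8 = -52

-52


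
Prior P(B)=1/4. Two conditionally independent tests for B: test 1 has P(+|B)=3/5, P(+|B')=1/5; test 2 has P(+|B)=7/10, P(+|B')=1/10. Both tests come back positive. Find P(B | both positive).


After test 1: P(+) = 3/5*1/4 + 1/5*3/4 = 3/10
P(B|+) = (3/20)/(3/10) = 1/2
After test 2 (use post1 as new prior): P(+) = 7/10*1/2 + 1/10*1/2 = 2/5
P(B|+,+) = (7/20)/(2/5) = 7/8

7/8


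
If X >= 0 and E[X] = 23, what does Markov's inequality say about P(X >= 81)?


Markov: P(X >= a) <= E[X]/a
P(X >= 81) <= 23/81

23/81


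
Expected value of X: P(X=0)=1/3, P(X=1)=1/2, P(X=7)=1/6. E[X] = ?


E[X] = sum(x * P(x))
= 0*1/3 + 1*1/2 + 7*1/6
= 5/3

5/3


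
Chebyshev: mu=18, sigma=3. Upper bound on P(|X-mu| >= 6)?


k = 6/3 = 2
Chebyshev: P(|X-mu| >= k*sigma) <= 1/k^2 = 1/2^2 = 1/4

1/4


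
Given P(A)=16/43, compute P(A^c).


P(A') = 1 - P(A) = 1 - 16/43 = 27/43

27/43


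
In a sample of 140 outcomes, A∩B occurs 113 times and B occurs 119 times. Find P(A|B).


P(A|B) = P(A∩B)/P(B) = (113/140)/(119/140) = 113/119

113/119


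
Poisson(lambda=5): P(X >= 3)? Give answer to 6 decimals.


P(X>=3) = 1 - P(X<=2) = 1 - (e^(-5)*5^0/0! + e^(-5)*5^1/1! + e^(-5)*5^2/2!)
≈ 1 - (0.0067379470 + 0.0336897350 + 0.0842243375)
= 1 - 0.1246520195 = 0.8753479805
≈ 0.875348

0.875348


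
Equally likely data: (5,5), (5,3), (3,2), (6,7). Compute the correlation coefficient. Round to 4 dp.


Cov(X,Y) = 1.8125, Var(X) = 1.1875, Var(Y) = 3.6875
rho = Cov/(sqrt(VarX)*sqrt(VarY)) = 0.8662

0.8662


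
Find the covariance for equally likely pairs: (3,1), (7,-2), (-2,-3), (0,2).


E[X]=2, E[Y]=-1/2, E[XY]=-5/4
Cov(X,Y) = E[XY] - E[X]E[Y] = -5/4 - 2*-1/2 = -1/4

-1/4


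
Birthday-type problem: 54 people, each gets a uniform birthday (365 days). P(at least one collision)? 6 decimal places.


P(all different) = prod((365-i)/365 for i=0..53) = 0.016123
P(at least one match) = 1 - 0.016123 = 0.983877

0.983877


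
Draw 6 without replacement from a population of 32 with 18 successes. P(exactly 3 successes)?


P(X=3) = C(18,3)*C(14,3) / C(32,6)
= 816*364 / 906192
= 297024/906192 = 884/2697

884/2697


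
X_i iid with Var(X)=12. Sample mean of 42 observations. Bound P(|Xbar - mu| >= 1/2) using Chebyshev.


Var(Xbar) = Var(X)/n = 12/42
Chebyshev: P(|Xbar-mu| >= 1/2) <= Var(Xbar)/(1/2)^2 = (2/7)/(1/4) = 8/7
Bound exceeds 1, so trivial bound: 1

1


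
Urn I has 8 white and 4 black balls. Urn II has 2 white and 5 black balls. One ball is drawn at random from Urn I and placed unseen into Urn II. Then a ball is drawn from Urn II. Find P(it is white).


P(transfer white) = 8/12 = 2/3; P(transfer black) = 1/3
If white transferred: Urn II has 3 white of 8, so P(white|white moved) = 3/8
If black transferred: Urn II has 2 white of 8, so P(white|black moved) = 1/4
By total probability: P(white) = 2/3*3/8 + 1/3*1/4 = 1/3

1/3


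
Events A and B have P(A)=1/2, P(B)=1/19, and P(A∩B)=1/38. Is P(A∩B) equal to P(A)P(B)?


P(A)*P(B) = 1/2*1/19 = 1/38
P(A∩B) = 1/38, which equals P(A)P(B), so independent

Yes, A and B are independent


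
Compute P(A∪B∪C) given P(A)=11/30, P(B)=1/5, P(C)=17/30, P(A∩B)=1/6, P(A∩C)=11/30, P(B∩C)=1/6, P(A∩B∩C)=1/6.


P(A∪B∪C) = P(A)+P(B)+P(C) - P(AB)-P(AC)-P(BC) + P(ABC)
= 11/30+1/5+17/30 - 1/6-11/30-1/6 + 1/6
= 3/5

3/5


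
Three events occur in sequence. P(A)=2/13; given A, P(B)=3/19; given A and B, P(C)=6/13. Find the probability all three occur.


P(A∩B∩C) = P(A) * P(B|A) * P(C|A∩B)
= 2/13 * 3/19 * 6/13
= 6/247 * 6/13 = 36/3211

36/3211


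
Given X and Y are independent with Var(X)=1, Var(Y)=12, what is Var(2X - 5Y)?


Independence => Cov(X,Y)=0
Var(2X - 5Y) = 2^2*Var(X) + (-5)^2*Var(Y)
= 4*1 + 25*12 = 304

304


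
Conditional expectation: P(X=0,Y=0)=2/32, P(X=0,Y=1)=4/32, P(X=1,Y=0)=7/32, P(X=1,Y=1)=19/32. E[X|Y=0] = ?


P(Y=0) = 9/32
E[X|Y=0] = (0*2 + 1*7)/9 = 7/9

7/9


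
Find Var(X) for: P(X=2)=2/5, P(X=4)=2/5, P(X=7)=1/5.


E[X] = 19/5, E[X^2] = 89/5
Var(X) = E[X^2] - (E[X])^2 = 89/5 - (19/5)^2 = 84/25

84/25


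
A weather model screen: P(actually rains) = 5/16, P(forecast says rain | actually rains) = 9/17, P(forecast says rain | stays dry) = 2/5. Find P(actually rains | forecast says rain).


P(A) = P(A|B)P(B) + P(A|B')P(B') = 9/17*5/16 + 2/5*11/16 = 599/1360
P(B|A) = P(A|B)P(B)/P(A) = (45/272)/(599/1360) = 225/599

225/599


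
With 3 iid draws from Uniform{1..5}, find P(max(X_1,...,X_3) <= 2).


P(max <= 2) = P(all X_i <= 2) = (P(X_1 <= 2))^3
= (2/5)^3 = 8/125

8/125


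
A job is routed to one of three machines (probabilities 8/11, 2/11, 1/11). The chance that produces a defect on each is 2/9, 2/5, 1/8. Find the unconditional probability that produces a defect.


P(A) = P(A|B1)P(B1) + P(A|B2)P(B2) + P(A|B3)P(B3)
= 2/9*8/11 + 2/5*2/11 + 1/8*1/11
= 16/99 + 4/55 + 1/88 = 973/3960

973/3960


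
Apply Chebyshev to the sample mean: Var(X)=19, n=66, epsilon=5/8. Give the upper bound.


Var(Xbar) = Var(X)/n = 19/66
Chebyshev: P(|Xbar-mu| >= 5/8) <= Var(Xbar)/(5/8)^2 = (19/66)/(25/64) = 608/825

608/825


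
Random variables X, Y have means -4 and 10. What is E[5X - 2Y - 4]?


E[5X - 2Y - 4] = 5*E[X] - 2*E[Y] - 4
= (5)*(-4) + (-2)*(10) + (-4)
= -20 - 20 - 4 = -44

-44


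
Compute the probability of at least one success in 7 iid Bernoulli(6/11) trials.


P(at least one) = 1 - P(none)
P(none) = (1 - 6/11)^7 = (5/11)^7 = 78125/19487171
P(at least one) = 1 - 78125/19487171 = 19409046/19487171

19409046/19487171


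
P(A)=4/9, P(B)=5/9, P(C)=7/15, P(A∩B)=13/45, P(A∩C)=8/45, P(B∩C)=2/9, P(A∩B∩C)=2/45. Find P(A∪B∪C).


P(A∪B∪C) = P(A)+P(B)+P(C) - P(AB)-P(AC)-P(BC) + P(ABC)
= 4/9+5/9+7/15 - 13/45-8/45-2/9 + 2/45
= 37/45

37/45


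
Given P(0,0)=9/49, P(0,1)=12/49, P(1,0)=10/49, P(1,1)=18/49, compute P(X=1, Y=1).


Read from table: P(X=1, Y=1) = 18/49

18/49


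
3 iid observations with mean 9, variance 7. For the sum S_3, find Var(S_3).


By independence, Var(S_n) = n*Var(X_1) = 3*7 = 21

21


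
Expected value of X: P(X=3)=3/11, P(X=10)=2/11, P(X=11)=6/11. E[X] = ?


E[X] = sum(x * P(x))
= 3*3/11 + 10*2/11 + 11*6/11
= 95/11

95/11


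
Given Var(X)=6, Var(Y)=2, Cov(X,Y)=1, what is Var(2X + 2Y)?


Var(2X + 2Y) = 2^2*Var(X) + 2^2*Var(Y) + 2*2*2*Cov(X,Y)
= 4*6 + 4*2 + 8*1
= 24 + 8 + 8 = 40

40


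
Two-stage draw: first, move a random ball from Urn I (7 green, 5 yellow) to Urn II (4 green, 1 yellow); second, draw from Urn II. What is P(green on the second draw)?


P(transfer green) = 7/12; P(transfer yellow) = 5/12
If green transferred: Urn II has 5 green of 6, so P(green|green moved) = 5/6
If yellow transferred: Urn II has 4 green of 6, so P(green|yellow moved) = 2/3
By total probability: P(green) = 7/12*5/6 + 5/12*2/3 = 55/72

55/72


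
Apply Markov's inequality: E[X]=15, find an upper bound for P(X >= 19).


Markov: P(X >= a) <= E[X]/a
P(X >= 19) <= 15/19

15/19


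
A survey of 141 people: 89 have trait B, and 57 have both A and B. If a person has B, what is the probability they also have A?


P(A|B) = P(A∩B)/P(B) = (57/141)/(89/141) = 57/89

57/89


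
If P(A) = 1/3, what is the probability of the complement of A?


P(A') = 1 - P(A) = 1 - 1/3 = 2/3

2/3


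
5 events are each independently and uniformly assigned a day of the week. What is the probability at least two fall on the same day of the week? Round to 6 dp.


P(all different) = prod((7-i)/7 for i=0..4) = 0.149938
P(at least one match) = 1 - 0.149938 = 0.850062

0.850062


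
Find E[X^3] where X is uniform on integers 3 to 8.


E[X^3] = (1/6) * sum(x^3 for x=3..8)
= 1287/6 = 429/2

429/2


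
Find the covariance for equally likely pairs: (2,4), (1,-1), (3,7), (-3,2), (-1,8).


E[X]=2/5, E[Y]=4, E[XY]=14/5
Cov(X,Y) = E[XY] - E[X]E[Y] = 14/5 - 2/5*4 = 6/5

6/5


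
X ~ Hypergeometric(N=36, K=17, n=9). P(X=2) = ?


P(X=2) = C(17,2)*C(19,7) / C(36,9)
= 136*50388 / 94143280
= 6852768/94143280 = 25194/346115

25194/346115


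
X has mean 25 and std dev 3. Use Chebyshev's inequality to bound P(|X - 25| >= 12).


k = 12/3 = 4
Chebyshev: P(|X-mu| >= k*sigma) <= 1/k^2 = 1/4^2 = 1/16

1/16


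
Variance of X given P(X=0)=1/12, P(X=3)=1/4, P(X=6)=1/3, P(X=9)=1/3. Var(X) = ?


E[X] = 23/4, E[X^2] = 165/4
Var(X) = E[X^2] - (E[X])^2 = 165/4 - (23/4)^2 = 131/16

131/16


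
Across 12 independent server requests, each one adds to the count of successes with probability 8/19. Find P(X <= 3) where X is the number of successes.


P(X<=3) = P(X=0) + P(X=1) + P(X=2) + P(X=3)
= 3138428376721/2213314919066161 + 27389920378656/2213314919066161 + 109559681514624/2213314919066161 + 265599227914240/2213314919066161
= 405687258184241/2213314919066161

405687258184241/2213314919066161


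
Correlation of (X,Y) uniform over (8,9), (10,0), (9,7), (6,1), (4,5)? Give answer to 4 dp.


Cov(X,Y) = -0.3600, Var(X) = 4.6400, Var(Y) = 11.8400
rho = Cov/(sqrt(VarX)*sqrt(VarY)) = -0.0486

-0.0486


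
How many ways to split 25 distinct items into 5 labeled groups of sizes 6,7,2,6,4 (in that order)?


25! = 15511210043330985984000000
Denominator: 6!=720 * 7!=5040 * 2!=2 * 6!=720 * 4!=24
Coefficient = 15511210043330985984000000 / 125411328000 = 123682687128000

123682687128000


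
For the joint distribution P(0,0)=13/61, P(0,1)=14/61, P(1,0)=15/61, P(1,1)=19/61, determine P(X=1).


P(X=1) = P(1,0)+P(1,1) = 15/61 + 19/61 = 34/61

34/61


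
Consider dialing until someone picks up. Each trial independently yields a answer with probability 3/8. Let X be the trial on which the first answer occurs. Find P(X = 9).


P(X=9) = (1-p)^8 * p = (5/8)^8 * 3/8
= 390625/16777216 * 3/8 = 1171875/134217728

1171875/134217728


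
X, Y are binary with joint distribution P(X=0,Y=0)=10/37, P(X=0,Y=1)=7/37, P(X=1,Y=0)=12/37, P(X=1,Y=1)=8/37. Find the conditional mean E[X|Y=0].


P(Y=0) = 22/37
E[X|Y=0] = (0*10 + 1*12)/22 = 12/22 = 6/11

6/11


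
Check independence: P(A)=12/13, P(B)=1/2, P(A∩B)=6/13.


P(A)*P(B) = 12/13*1/2 = 6/13
P(A∩B) = 6/13, which equals P(A)P(B), so independent

Yes, A and B are independent


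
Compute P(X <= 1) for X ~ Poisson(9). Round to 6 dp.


P(X<=1) = e^(-9)*9^0/0! + e^(-9)*9^1/1!
≈ 0.0001234098 + 0.0011106882
= 0.0012340980
≈ 0.001234

0.001234


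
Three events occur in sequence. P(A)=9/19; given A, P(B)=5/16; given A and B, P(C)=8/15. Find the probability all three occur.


P(A∩B∩C) = P(A) * P(B|A) * P(C|A∩B)
= 9/19 * 5/16 * 8/15
= 45/304 * 8/15 = 3/38

3/38


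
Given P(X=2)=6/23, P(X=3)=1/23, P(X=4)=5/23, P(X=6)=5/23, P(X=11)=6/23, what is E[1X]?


E[1X] = sum(g(x)*P(x))
= 2*6/23 + 3*1/23 + 4*5/23 + 6*5/23 + 11*6/23
= 131/23

131/23


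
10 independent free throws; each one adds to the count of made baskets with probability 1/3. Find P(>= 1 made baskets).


P(at least one) = 1 - P(none)
P(none) = (1 - 1/3)^10 = (2/3)^10 = 1024/59049
P(at least one) = 1 - 1024/59049 = 58025/59049

58025/59049


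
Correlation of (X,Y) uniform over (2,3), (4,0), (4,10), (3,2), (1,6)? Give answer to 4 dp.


Cov(X,Y) = -0.1600, Var(X) = 1.3600, Var(Y) = 12.1600
rho = Cov/(sqrt(VarX)*sqrt(VarY)) = -0.0393

-0.0393


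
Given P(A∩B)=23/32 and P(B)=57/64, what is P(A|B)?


P(A|B) = P(A∩B)/P(B) = (46/64)/(57/64) = 46/57

46/57


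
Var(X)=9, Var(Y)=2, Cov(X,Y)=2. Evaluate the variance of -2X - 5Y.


Var(-2X - 5Y) = (-2)^2*Var(X) + (-5)^2*Var(Y) + 2*(-2)*(-5)*Cov(X,Y)
= 4*9 + 25*2 + 20*2
= 36 + 50 + 40 = 126

126


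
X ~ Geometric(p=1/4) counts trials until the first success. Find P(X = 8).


P(X=8) = (1-p)^7 * p = (3/4)^7 * 1/4
= 2187/16384 * 1/4 = 2187/65536

2187/65536


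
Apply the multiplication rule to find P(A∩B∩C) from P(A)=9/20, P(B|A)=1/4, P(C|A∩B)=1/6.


P(A∩B∩C) = P(A) * P(B|A) * P(C|A∩B)
= 9/20 * 1/4 * 1/6
= 9/80 * 1/6 = 3/160

3/160


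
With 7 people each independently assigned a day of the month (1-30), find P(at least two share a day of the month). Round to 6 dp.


P(all different) = prod((30-i)/30 for i=0..6) = 0.469156
P(at least one match) = 1 - 0.469156 = 0.530844

0.530844


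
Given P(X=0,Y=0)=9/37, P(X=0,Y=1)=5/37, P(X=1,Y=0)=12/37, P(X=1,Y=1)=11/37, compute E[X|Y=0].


P(Y=0) = 21/37
E[X|Y=0] = (0*9 + 1*12)/21 = 12/21 = 4/7

4/7


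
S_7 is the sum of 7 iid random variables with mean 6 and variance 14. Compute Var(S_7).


By independence, Var(S_n) = n*Var(X_1) = 7*14 = 98

98


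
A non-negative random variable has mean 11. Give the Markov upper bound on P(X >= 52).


Markov: P(X >= a) <= E[X]/a
P(X >= 52) <= 11/52

11/52


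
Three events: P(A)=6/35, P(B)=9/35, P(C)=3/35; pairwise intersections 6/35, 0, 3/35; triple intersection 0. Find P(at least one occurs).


P(A∪B∪C) = P(A)+P(B)+P(C) - P(AB)-P(AC)-P(BC) + P(ABC)
= 6/35+9/35+3/35 - 6/35-0-3/35 + 0
= 9/35

9/35


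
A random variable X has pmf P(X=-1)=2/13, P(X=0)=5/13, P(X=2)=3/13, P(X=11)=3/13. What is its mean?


E[X] = sum(x * P(x))
= -1*2/13 + 0*5/13 + 2*3/13 + 11*3/13
= 37/13

37/13


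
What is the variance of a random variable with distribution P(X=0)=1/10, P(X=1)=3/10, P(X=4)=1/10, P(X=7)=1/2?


E[X] = 21/5, E[X^2] = 132/5
Var(X) = E[X^2] - (E[X])^2 = 132/5 - (21/5)^2 = 219/25

219/25


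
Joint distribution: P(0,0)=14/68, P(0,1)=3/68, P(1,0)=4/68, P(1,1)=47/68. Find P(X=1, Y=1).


Read from table: P(X=1, Y=1) = 47/68

47/68


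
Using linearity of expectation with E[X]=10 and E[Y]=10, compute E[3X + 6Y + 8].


E[3X + 6Y + 8] = 3*E[X] + 6*E[Y] + 8
= (3)*(10) + (6)*(10) + (8)
= 30 + 60 + 8 = 98

98


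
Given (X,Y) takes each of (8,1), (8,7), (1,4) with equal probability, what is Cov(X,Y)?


E[X]=17/3, E[Y]=4, E[XY]=68/3
Cov(X,Y) = E[XY] - E[X]E[Y] = 68/3 - 17/3*4 = 0

0


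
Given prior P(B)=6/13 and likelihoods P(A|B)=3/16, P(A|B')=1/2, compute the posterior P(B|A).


P(A) = P(A|B)P(B) + P(A|B')P(B') = 3/16*6/13 + 1/2*7/13 = 37/104
P(B|A) = P(A|B)P(B)/P(A) = (9/104)/(37/104) = 9/37

9/37


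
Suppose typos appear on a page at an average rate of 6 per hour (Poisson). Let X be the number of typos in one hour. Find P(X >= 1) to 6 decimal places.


P(X>=1) = 1 - P(X<=0) = 1 - (e^(-6)*6^0/0!)
≈ 1 - 0.0024787522 = 0.9975212478
≈ 0.997521

0.997521


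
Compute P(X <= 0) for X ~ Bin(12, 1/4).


P(X<=0) = P(X=0)
= 531441/16777216
= 531441/16777216

531441/16777216


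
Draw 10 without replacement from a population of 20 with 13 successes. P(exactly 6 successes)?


P(X=6) = C(13,6)*C(7,4) / C(20,10)
= 1716*35 / 184756
= 60060/184756 = 105/323

105/323


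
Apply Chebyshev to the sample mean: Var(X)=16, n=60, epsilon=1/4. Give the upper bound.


Var(Xbar) = Var(X)/n = 16/60
Chebyshev: P(|Xbar-mu| >= 1/4) <= Var(Xbar)/(1/4)^2 = (4/15)/(1/16) = 64/15
Bound exceeds 1, so trivial bound: 1

1


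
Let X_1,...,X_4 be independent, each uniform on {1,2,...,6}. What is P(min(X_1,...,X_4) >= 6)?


P(min >= 6) = P(all X_i >= 6) = (P(X_1 >= 6))^4
= (1/6)^4 = 1/1296

1/1296


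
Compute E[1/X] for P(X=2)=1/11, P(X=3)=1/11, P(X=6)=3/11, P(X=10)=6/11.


E[1/X] = sum(g(x)*P(x))
= 1/2*1/11 + 1/3*1/11 + 1/6*3/11 + 1/10*6/11
= 29/165

29/165


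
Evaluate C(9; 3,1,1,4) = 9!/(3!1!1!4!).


9! = 362880
Denominator: 3!=6 * 1!=1 * 1!=1 * 4!=24
Coefficient = 362880 / 144 = 2520

2520


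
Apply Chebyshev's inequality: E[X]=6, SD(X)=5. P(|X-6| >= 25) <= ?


k = 25/5 = 5
Chebyshev: P(|X-mu| >= k*sigma) <= 1/k^2 = 1/5^2 = 1/25

1/25


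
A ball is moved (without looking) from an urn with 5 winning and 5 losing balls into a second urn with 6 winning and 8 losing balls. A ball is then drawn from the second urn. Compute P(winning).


P(transfer winning) = 5/10 = 1/2; P(transfer losing) = 1/2
If winning transferred: Urn II has 7 winning of 15, so P(winning|winning moved) = 7/15
If losing transferred: Urn II has 6 winning of 15, so P(winning|losing moved) = 2/5
By total probability: P(winning) = 1/2*7/15 + 1/2*2/5 = 13/30

13/30


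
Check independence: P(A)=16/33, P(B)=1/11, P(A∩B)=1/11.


P(A)*P(B) = 16/33*1/11 = 16/363
P(A∩B) = 1/11 != 16/363, so not independent

No, A and B are not independent


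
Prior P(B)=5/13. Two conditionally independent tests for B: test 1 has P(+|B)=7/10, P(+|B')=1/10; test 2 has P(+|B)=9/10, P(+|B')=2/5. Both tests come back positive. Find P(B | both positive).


After test 1: P(+) = 7/10*5/13 + 1/10*8/13 = 43/130
P(B|+) = (7/26)/(43/130) = 35/43
After test 2 (use post1 as new prior): P(+) = 9/10*35/43 + 2/5*8/43 = 347/430
P(B|+,+) = (63/86)/(347/430) = 315/347

315/347
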